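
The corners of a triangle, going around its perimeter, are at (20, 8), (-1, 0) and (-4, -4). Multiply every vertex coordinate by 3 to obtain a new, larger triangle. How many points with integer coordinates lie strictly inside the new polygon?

250

The shoelace formula gives twice the area as |[20·0 − (-1)·8] + [(-1)·(-4) − (-4)·0] + [(-4)·8 − 20·(-4)]| = 60, so the area is 30.
Summing gcd(|Δx|,|Δy|) over the edges gives the boundary count: gcd(21,8) + gcd(3,4) + gcd(24,12) = 1+1+12 = 14.
Scaling by 3 multiplies the area by 3² = 9 (so the new area is 270) and multiplies the boundary lattice-point count by 3, giving 42.
By Pick's theorem, the interior count of the dilated polygon is 270 − 42/2 + 1 = 250.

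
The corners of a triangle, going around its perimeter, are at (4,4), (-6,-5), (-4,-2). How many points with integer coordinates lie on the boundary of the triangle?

Summing gcd(|Δx|,|Δy|) over the edges gives the boundary count: gcd(10,9) + gcd(2,3) + gcd(8,6) = 1+1+2 = 4.

4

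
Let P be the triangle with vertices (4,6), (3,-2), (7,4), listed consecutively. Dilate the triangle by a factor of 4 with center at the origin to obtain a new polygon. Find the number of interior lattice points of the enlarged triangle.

By the shoelace formula, twice the signed area is |[4·(-2) − 3·6] + [3·4 − 7·(-2)] + [7·6 − 4·4]| = 26, so the area is 13.
The number of boundary lattice points is Σ gcd(|Δx|,|Δy|) = gcd(1,8) + gcd(4,6) + gcd(3,2) = 1+2+1 = 4.
Scaling by 4 multiplies the area by 4² = 16 (so the new area is 208) and multiplies the boundary lattice-point count by 4, giving 16.
By Pick's theorem, the interior count of the dilated polygon is 208 − 16/2 + 1 = 201.

201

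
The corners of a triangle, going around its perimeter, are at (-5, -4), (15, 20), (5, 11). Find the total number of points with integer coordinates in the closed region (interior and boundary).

Using the shoelace formula, 2A = |[(-5)·20 − 15·(-4)] + [15·11 − 5·20] + [5·(-4) − (-5)·11]| = 60, so the area is 30.
Along each edge there are gcd(|Δx|,|Δy|)+1 lattice points, so counting each shared vertex once the boundary has gcd(20,24) + gcd(10,9) + gcd(10,15) = 4+1+5 = 10.
Pick's theorem gives I = A − B/2 + 1 = 30 − 10/2 + 1 = 26, so the closed region contains I + B = 26 + 10 = 36 lattice points.

36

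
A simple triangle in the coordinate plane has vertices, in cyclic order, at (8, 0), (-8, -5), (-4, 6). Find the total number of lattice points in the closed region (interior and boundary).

The shoelace formula gives twice the area as |(8·(-5) − (-8)·0) + ((-8)·6 − (-4)·(-5)) + ((-4)·0 − 8·6)| = 156, so the area is 78.
Summing gcd(|Δx|,|Δy|) over the edges gives the boundary count: gcd(16,5) + gcd(4,11) + gcd(12,6) = 1+1+6 = 8.
Pick's theorem gives I = A − B/2 + 1 = 78 − 8/2 + 1 = 75, so the closed region contains I + B = 75 + 8 = 83 lattice points.

83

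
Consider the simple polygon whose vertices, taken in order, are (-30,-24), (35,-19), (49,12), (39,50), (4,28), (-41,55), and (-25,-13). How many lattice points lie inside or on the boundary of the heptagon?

The shoelace formula gives twice the area as |((-30)·(-19) − 35·(-24)) + (35·12 − 49·(-19)) + (49·50 − 39·12) + (39·28 − 4·50) + (4·55 − (-41)·28) + ((-41)·(-13) − (-25)·55) + ((-25)·(-24) − (-30)·(-13))| = 9121, so the area is 9121/2.
Along each edge there are gcd(|Δx|,|Δy|)+1 lattice points, so counting each shared vertex once the boundary has gcd(65,5) + gcd(14,31) + gcd(10,38) + gcd(35,22) + gcd(45,27) + gcd(16,68) + gcd(5,11) = 5+1+2+1+9+4+1 = 23.
Pick's theorem gives I = A − B/2 + 1 = 9121/2 − 23/2 + 1 = 4550, so the closed region contains I + B = 4550 + 23 = 4573 lattice points.

4573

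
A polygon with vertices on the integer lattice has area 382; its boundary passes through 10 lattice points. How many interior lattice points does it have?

378

From Pick's theorem, I = A − B/2 + 1 = 382 − 10/2 + 1 = 378.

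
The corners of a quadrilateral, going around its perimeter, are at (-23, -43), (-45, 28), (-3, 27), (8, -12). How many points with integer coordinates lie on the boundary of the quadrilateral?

Along each edge there are gcd(|Δx|,|Δy|)+1 lattice points, so counting each shared vertex once the boundary has gcd(22,71) + gcd(42,1) + gcd(11,39) + gcd(31,31) = 1+1+1+31 = 34.

34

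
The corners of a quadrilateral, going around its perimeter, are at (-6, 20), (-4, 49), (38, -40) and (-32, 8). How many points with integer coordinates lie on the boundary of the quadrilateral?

6

Summing gcd(|Δx|,|Δy|) over the edges gives the boundary count: gcd(2,29) + gcd(42,89) + gcd(70,48) + gcd(26,12) = 1+1+2+2 = 6.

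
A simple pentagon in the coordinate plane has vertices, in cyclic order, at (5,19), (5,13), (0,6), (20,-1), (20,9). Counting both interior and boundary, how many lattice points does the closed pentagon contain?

By the shoelace formula, twice the signed area is |(5·13 − 5·19) + (5·6 − 0·13) + (0·(-1) − 20·6) + (20·9 − 20·(-1)) + (20·19 − 5·9)| = 415, so the area is 207.5.
Along each edge there are gcd(|Δx|,|Δy|)+1 lattice points, so counting each shared vertex once the boundary has gcd(0,6) + gcd(5,7) + gcd(20,7) + gcd(0,10) + gcd(15,10) = 6+1+1+10+5 = 23.
Pick's theorem gives I = A − B/2 + 1 = 207.5 − 23/2 + 1 = 197, so the closed region contains I + B = 197 + 23 = 220 lattice points.

220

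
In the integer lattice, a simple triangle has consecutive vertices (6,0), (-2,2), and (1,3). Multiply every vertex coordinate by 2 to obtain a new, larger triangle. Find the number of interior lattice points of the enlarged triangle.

25

The shoelace formula gives twice the area as |[6·2 − (-2)·0] + [(-2)·3 − 1·2] + [1·0 − 6·3]| = 14, so the area is 7.
Along each edge there are gcd(|Δx|,|Δy|)+1 lattice points, so counting each shared vertex once the boundary has gcd(8,2) + gcd(3,1) + gcd(5,3) = 2+1+1 = 4.
Scaling by 2 multiplies the area by 2² = 4 (so the new area is 28) and multiplies the boundary lattice-point count by 2, giving 8.
By Pick's theorem, the interior count of the dilated polygon is 28 − 8/2 + 1 = 25.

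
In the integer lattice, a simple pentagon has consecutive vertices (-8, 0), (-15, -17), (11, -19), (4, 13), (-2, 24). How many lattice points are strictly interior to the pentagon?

Using the shoelace formula, 2A = |[(-8)·(-17) − (-15)·0] + [(-15)·(-19) − 11·(-17)] + [11·13 − 4·(-19)] + [4·24 − (-2)·13] + [(-2)·0 − (-8)·24]| = 1141, so the area is 1141/2.
The number of boundary lattice points is Σ gcd(|Δx|,|Δy|) = gcd(7,17) + gcd(26,2) + gcd(7,32) + gcd(6,11) + gcd(6,24) = 1+2+1+1+6 = 11.
Pick's theorem gives I = A − B/2 + 1 = 1141/2 − 11/2 + 1 = 566.

566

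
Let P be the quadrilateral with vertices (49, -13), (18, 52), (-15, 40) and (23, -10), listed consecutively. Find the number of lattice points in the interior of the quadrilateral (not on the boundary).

The shoelace formula gives twice the area as |[49·52 − 18·(-13)] + [18·40 − (-15)·52] + [(-15)·(-10) − 23·40] + [23·(-13) − 49·(-10)]| = 3703, so the area is 1851.5.
The number of boundary lattice points is Σ gcd(|Δx|,|Δy|) = gcd(31,65) + gcd(33,12) + gcd(38,50) + gcd(26,3) = 1+3+2+1 = 7.
By Pick's theorem A = I + B/2 − 1, so I = 1851.5 − 7/2 + 1 = 1849.

1849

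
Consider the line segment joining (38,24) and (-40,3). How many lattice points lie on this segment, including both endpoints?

4

The number of lattice points on a segment between lattice points is gcd(|Δx|,|Δy|) + 1 = gcd(78,21) + 1 = 3 + 1 = 4.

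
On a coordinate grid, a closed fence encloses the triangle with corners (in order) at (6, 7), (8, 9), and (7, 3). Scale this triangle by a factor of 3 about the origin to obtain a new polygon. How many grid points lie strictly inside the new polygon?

40

The shoelace formula gives twice the area as |[6·9 − 8·7] + [8·3 − 7·9] + [7·7 − 6·3]| = 10, so the area is 5.
The number of boundary lattice points is Σ gcd(|Δx|,|Δy|) = gcd(2,2) + gcd(1,6) + gcd(1,4) = 2+1+1 = 4.
Scaling by 3 multiplies the area by 3² = 9 (so the new area is 45) and multiplies the boundary lattice-point count by 3, giving 12.
By Pick's theorem, the interior count of the dilated polygon is 45 − 12/2 + 1 = 40.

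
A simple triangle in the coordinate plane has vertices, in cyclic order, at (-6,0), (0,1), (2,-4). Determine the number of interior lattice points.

14

Using the shoelace formula, 2A = |((-6)·1 − 0·0) + (0·(-4) − 2·1) + (2·0 − (-6)·(-4))| = 32, so the area is 16.
Along each edge there are gcd(|Δx|,|Δy|)+1 lattice points, so counting each shared vertex once the boundary has gcd(6,1) + gcd(2,5) + gcd(8,4) = 1+1+4 = 6.
By Pick's theorem A = I + B/2 − 1, so I = 16 − 6/2 + 1 = 14.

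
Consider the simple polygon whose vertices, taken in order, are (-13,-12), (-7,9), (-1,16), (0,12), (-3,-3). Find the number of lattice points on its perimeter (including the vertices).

9

Along each edge there are gcd(|Δx|,|Δy|)+1 lattice points, so counting each shared vertex once the boundary has gcd(6,21) + gcd(6,7) + gcd(1,4) + gcd(3,15) + gcd(10,9) = 3+1+1+3+1 = 9.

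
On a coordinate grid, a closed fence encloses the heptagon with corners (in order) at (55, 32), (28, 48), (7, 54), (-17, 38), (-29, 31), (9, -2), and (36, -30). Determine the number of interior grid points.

Using the shoelace formula, 2A = |(55·48 − 28·32) + (28·54 − 7·48) + (7·38 − (-17)·54) + ((-17)·31 − (-29)·38) + ((-29)·(-2) − 9·31) + (9·(-30) − 36·(-2)) + (36·32 − 55·(-30))| = 7062, so the area is 3531.
Along each edge there are gcd(|Δx|,|Δy|)+1 lattice points, so counting each shared vertex once the boundary has gcd(27,16) + gcd(21,6) + gcd(24,16) + gcd(12,7) + gcd(38,33) + gcd(27,28) + gcd(19,62) = 1+3+8+1+1+1+1 = 16.
Pick's theorem gives I = A − B/2 + 1 = 3531 − 16/2 + 1 = 3524.

3524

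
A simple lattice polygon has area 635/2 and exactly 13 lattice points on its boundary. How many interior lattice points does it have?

Pick's theorem A = I + B/2 − 1 rearranges to I = A − B/2 + 1 = 635/2 − 13/2 + 1 = 312.

312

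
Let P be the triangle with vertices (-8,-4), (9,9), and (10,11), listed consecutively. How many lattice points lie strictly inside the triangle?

9

By the shoelace formula, twice the signed area is |[(-8)·9 − 9·(-4)] + [9·11 − 10·9] + [10·(-4) − (-8)·11]| = 21, so the area is 10.5.
Summing gcd(|Δx|,|Δy|) over the edges gives the boundary count: gcd(17,13) + gcd(1,2) + gcd(18,15) = 1+1+3 = 5.
By Pick's theorem A = I + B/2 − 1, so I = 10.5 − 5/2 + 1 = 9.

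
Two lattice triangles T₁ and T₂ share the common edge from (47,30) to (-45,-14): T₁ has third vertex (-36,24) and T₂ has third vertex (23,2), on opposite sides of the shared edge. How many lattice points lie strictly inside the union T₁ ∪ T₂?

The union is the simple quadrilateral with vertices (47,30), (-36,24), (-45,-14), (23,2) in order.
Using the shoelace formula, 2A = |(47·24 − (-36)·30) + ((-36)·(-14) − (-45)·24) + ((-45)·2 − 23·(-14)) + (23·30 − 47·2)| = 4620, so the area is 2310.
Along each edge there are gcd(|Δx|,|Δy|)+1 lattice points, so counting each shared vertex once the boundary has gcd(83,6) + gcd(9,38) + gcd(68,16) + gcd(24,28) = 1+1+4+4 = 10.
By Pick's theorem I = A − B/2 + 1 = 2310 − 10/2 + 1 = 2306.

2306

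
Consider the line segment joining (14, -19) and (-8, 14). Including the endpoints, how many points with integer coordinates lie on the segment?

The number of lattice points on a segment between lattice points is gcd(|Δx|,|Δy|) + 1 = gcd(22,33) + 1 = 11 + 1 = 12.

12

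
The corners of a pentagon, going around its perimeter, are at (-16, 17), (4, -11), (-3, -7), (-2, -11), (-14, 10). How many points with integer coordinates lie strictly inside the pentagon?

Using the shoelace formula, 2A = |((-16)·(-11) − 4·17) + (4·(-7) − (-3)·(-11)) + ((-3)·(-11) − (-2)·(-7)) + ((-2)·10 − (-14)·(-11)) + ((-14)·17 − (-16)·10)| = 186, so the area is 93.
Along each edge there are gcd(|Δx|,|Δy|)+1 lattice points, so counting each shared vertex once the boundary has gcd(20,28) + gcd(7,4) + gcd(1,4) + gcd(12,21) + gcd(2,7) = 4+1+1+3+1 = 10.
Pick's theorem gives I = A − B/2 + 1 = 93 − 10/2 + 1 = 89.

89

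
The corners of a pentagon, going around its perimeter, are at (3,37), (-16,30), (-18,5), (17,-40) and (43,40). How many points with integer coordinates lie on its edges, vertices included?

Along each edge there are gcd(|Δx|,|Δy|)+1 lattice points, so counting each shared vertex once the boundary has gcd(19,7) + gcd(2,25) + gcd(35,45) + gcd(26,80) + gcd(40,3) = 1+1+5+2+1 = 10.

10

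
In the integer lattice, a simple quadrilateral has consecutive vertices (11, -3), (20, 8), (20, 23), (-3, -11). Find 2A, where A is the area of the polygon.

427

The shoelace formula gives twice the area as |(11·8 − 20·(-3)) + (20·23 − 20·8) + (20·(-11) − (-3)·23) + ((-3)·(-3) − 11·(-11))| = 427, so the area is 427/2.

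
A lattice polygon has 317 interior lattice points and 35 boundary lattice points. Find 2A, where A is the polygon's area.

By Pick's theorem, A = I + B/2 − 1 = 317 + 35/2 − 1 = 667/2.
Hence 2A = 667.

667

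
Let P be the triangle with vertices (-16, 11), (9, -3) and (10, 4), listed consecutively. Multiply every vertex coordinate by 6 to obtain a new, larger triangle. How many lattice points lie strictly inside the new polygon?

Using the shoelace formula, 2A = |((-16)·(-3) − 9·11) + (9·4 − 10·(-3)) + (10·11 − (-16)·4)| = 189, so the area is 94.5.
Summing gcd(|Δx|,|Δy|) over the edges gives the boundary count: gcd(25,14) + gcd(1,7) + gcd(26,7) = 1+1+1 = 3.
Scaling by 6 multiplies the area by 6² = 36 (so the new area is 3402) and multiplies the boundary lattice-point count by 6, giving 18.
By Pick's theorem, the interior count of the dilated polygon is 3402 − 18/2 + 1 = 3394.

3394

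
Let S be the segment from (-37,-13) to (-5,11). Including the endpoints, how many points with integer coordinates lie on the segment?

The number of lattice points on a segment between lattice points is gcd(|Δx|,|Δy|) + 1 = gcd(32,24) + 1 = 8 + 1 = 9.

9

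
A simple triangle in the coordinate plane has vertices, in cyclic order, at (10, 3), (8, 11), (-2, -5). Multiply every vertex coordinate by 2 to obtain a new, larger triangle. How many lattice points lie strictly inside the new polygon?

By the shoelace formula, twice the signed area is |[10·11 − 8·3] + [8·(-5) − (-2)·11] + [(-2)·3 − 10·(-5)]| = 112, so the area is 56.
Along each edge there are gcd(|Δx|,|Δy|)+1 lattice points, so counting each shared vertex once the boundary has gcd(2,8) + gcd(10,16) + gcd(12,8) = 2+2+4 = 8.
Scaling by 2 multiplies the area by 2² = 4 (so the new area is 224) and multiplies the boundary lattice-point count by 2, giving 16.
By Pick's theorem, the interior count of the dilated polygon is 224 − 16/2 + 1 = 217.

217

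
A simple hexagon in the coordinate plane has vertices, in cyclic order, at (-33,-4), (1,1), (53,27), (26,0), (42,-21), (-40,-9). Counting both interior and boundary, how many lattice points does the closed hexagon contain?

1359

Using the shoelace formula, 2A = |[(-33)·1 − 1·(-4)] + [1·27 − 53·1] + [53·0 − 26·27] + [26·(-21) − 42·0] + [42·(-9) − (-40)·(-21)] + [(-40)·(-4) − (-33)·(-9)]| = 2658, so the area is 1329.
The number of boundary lattice points is Σ gcd(|Δx|,|Δy|) = gcd(34,5) + gcd(52,26) + gcd(27,27) + gcd(16,21) + gcd(82,12) + gcd(7,5) = 1+26+27+1+2+1 = 58.
Pick's theorem gives I = A − B/2 + 1 = 1329 − 58/2 + 1 = 1301, so the closed region contains I + B = 1301 + 58 = 1359 lattice points.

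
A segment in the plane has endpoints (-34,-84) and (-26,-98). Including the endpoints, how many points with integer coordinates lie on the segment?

3

The number of lattice points on a segment between lattice points is gcd(|Δx|,|Δy|) + 1 = gcd(8,14) + 1 = 2 + 1 = 3.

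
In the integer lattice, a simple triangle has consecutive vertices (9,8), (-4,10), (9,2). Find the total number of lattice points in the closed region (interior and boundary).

44

The shoelace formula gives twice the area as |[9·10 − (-4)·8] + [(-4)·2 − 9·10] + [9·8 − 9·2]| = 78, so the area is 39.
Along each edge there are gcd(|Δx|,|Δy|)+1 lattice points, so counting each shared vertex once the boundary has gcd(13,2) + gcd(13,8) + gcd(0,6) = 1+1+6 = 8.
Pick's theorem gives I = A − B/2 + 1 = 39 − 8/2 + 1 = 36, so the closed region contains I + B = 36 + 8 = 44 lattice points.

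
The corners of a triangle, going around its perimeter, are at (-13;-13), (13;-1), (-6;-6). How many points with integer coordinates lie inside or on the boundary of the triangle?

55

By the shoelace formula, twice the signed area is |[(-13)·(-1) − 13·(-13)] + [13·(-6) − (-6)·(-1)] + [(-6)·(-13) − (-13)·(-6)]| = 98, so the area is 49.
Summing gcd(|Δx|,|Δy|) over the edges gives the boundary count: gcd(26,12) + gcd(19,5) + gcd(7,7) = 2+1+7 = 10.
Pick's theorem gives I = A − B/2 + 1 = 49 − 10/2 + 1 = 45, so the closed region contains I + B = 45 + 10 = 55 lattice points.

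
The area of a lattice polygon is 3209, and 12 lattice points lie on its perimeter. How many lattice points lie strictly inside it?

From Pick's theorem, I = A − B/2 + 1 = 3209 − 12/2 + 1 = 3204.

3204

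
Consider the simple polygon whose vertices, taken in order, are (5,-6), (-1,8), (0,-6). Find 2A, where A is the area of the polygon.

Using the shoelace formula, 2A = |(5·8 − (-1)·(-6)) + ((-1)·(-6) − 0·8) + (0·(-6) − 5·(-6))| = 70, so the area is 35.

70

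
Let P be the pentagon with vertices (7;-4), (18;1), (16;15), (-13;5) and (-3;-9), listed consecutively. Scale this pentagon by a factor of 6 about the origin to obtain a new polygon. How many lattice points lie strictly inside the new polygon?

14638

Using the shoelace formula, 2A = |(7·1 − 18·(-4)) + (18·15 − 16·1) + (16·5 − (-13)·15) + ((-13)·(-9) − (-3)·5) + ((-3)·(-4) − 7·(-9))| = 815, so the area is 407.5.
The number of boundary lattice points is Σ gcd(|Δx|,|Δy|) = gcd(11,5) + gcd(2,14) + gcd(29,10) + gcd(10,14) + gcd(10,5) = 1+2+1+2+5 = 11.
Scaling by 6 multiplies the area by 6² = 36 (so the new area is 14670) and multiplies the boundary lattice-point count by 6, giving 66.
By Pick's theorem, the interior count of the dilated polygon is 14670 − 66/2 + 1 = 14638.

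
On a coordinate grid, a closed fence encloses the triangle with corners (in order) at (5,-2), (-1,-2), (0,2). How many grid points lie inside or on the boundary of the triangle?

By the shoelace formula, twice the signed area is |(5·(-2) − (-1)·(-2)) + ((-1)·2 − 0·(-2)) + (0·(-2) − 5·2)| = 24, so the area is 12.
Along each edge there are gcd(|Δx|,|Δy|)+1 lattice points, so counting each shared vertex once the boundary has gcd(6,0) + gcd(1,4) + gcd(5,4) = 6+1+1 = 8.
Pick's theorem gives I = A − B/2 + 1 = 12 − 8/2 + 1 = 9, so the closed region contains I + B = 9 + 8 = 17 lattice points.

17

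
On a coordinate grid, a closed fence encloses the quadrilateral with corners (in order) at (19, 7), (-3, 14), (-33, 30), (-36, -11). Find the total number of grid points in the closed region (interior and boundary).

Using the shoelace formula, 2A = |(19·14 − (-3)·7) + ((-3)·30 − (-33)·14) + ((-33)·(-11) − (-36)·30) + ((-36)·7 − 19·(-11))| = 2059, so the area is 2059/2.
Summing gcd(|Δx|,|Δy|) over the edges gives the boundary count: gcd(22,7) + gcd(30,16) + gcd(3,41) + gcd(55,18) = 1+2+1+1 = 5.
Pick's theorem gives I = A − B/2 + 1 = 2059/2 − 5/2 + 1 = 1028, so the closed region contains I + B = 1028 + 5 = 1033 lattice points.

1033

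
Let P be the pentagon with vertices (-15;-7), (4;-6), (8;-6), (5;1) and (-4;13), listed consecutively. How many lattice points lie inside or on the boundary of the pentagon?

242

The shoelace formula gives twice the area as |((-15)·(-6) − 4·(-7)) + (4·(-6) − 8·(-6)) + (8·1 − 5·(-6)) + (5·13 − (-4)·1) + ((-4)·(-7) − (-15)·13)| = 472, so the area is 236.
Summing gcd(|Δx|,|Δy|) over the edges gives the boundary count: gcd(19,1) + gcd(4,0) + gcd(3,7) + gcd(9,12) + gcd(11,20) = 1+4+1+3+1 = 10.
Pick's theorem gives I = A − B/2 + 1 = 236 − 10/2 + 1 = 232, so the closed region contains I + B = 232 + 10 = 242 lattice points.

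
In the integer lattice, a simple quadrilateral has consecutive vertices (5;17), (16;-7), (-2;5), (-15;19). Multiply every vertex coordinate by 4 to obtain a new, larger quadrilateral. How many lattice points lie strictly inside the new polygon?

4413

The shoelace formula gives twice the area as |(5·(-7) − 16·17) + (16·5 − (-2)·(-7)) + ((-2)·19 − (-15)·5) + ((-15)·17 − 5·19)| = 554, so the area is 277.
Summing gcd(|Δx|,|Δy|) over the edges gives the boundary count: gcd(11,24) + gcd(18,12) + gcd(13,14) + gcd(20,2) = 1+6+1+2 = 10.
Scaling by 4 multiplies the area by 4² = 16 (so the new area is 4432) and multiplies the boundary lattice-point count by 4, giving 40.
By Pick's theorem, the interior count of the dilated polygon is 4432 − 40/2 + 1 = 4413.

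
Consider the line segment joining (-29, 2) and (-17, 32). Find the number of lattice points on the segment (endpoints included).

The number of lattice points on a segment between lattice points is gcd(|Δx|,|Δy|) + 1 = gcd(12,30) + 1 = 6 + 1 = 7.

7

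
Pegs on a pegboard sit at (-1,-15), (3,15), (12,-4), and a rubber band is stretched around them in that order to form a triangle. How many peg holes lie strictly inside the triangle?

Using the shoelace formula, 2A = |[(-1)·15 − 3·(-15)] + [3·(-4) − 12·15] + [12·(-15) − (-1)·(-4)]| = 346, so the area is 173.
Along each edge there are gcd(|Δx|,|Δy|)+1 lattice points, so counting each shared vertex once the boundary has gcd(4,30) + gcd(9,19) + gcd(13,11) = 2+1+1 = 4.
By Pick's theorem A = I + B/2 − 1, so I = 173 − 4/2 + 1 = 172.

172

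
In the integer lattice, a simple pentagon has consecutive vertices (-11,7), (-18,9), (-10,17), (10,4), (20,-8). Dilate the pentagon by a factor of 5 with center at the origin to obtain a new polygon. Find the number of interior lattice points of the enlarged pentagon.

6306

Using the shoelace formula, 2A = |((-11)·9 − (-18)·7) + ((-18)·17 − (-10)·9) + ((-10)·4 − 10·17) + (10·(-8) − 20·4) + (20·7 − (-11)·(-8))| = 507, so the area is 507/2.
Summing gcd(|Δx|,|Δy|) over the edges gives the boundary count: gcd(7,2) + gcd(8,8) + gcd(20,13) + gcd(10,12) + gcd(31,15) = 1+8+1+2+1 = 13.
Scaling by 5 multiplies the area by 5² = 25 (so the new area is 12675/2) and multiplies the boundary lattice-point count by 5, giving 65.
By Pick's theorem, the interior count of the dilated polygon is 12675/2 − 65/2 + 1 = 6306.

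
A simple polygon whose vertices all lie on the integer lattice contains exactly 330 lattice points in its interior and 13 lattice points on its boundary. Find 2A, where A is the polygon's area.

By Pick's theorem, A = I + B/2 − 1 = 330 + 13/2 − 1 = 671/2.
Hence 2A = 671.

671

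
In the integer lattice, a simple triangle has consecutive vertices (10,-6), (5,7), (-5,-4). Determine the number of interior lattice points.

The shoelace formula gives twice the area as |(10·7 − 5·(-6)) + (5·(-4) − (-5)·7) + ((-5)·(-6) − 10·(-4))| = 185, so the area is 92.5.
The number of boundary lattice points is Σ gcd(|Δx|,|Δy|) = gcd(5,13) + gcd(10,11) + gcd(15,2) = 1+1+1 = 3.
By Pick's theorem A = I + B/2 − 1, so I = 92.5 − 3/2 + 1 = 92.

92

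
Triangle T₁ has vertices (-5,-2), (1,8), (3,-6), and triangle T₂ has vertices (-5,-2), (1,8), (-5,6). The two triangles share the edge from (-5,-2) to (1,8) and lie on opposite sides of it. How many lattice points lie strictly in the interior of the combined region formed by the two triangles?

The union is the simple quadrilateral with vertices (-5,-2), (3,-6), (1,8), (-5,6) in order.
Using the shoelace formula, 2A = |[(-5)·(-6) − 3·(-2)] + [3·8 − 1·(-6)] + [1·6 − (-5)·8] + [(-5)·(-2) − (-5)·6]| = 152, so the area is 76.
The number of boundary lattice points is Σ gcd(|Δx|,|Δy|) = gcd(8,4) + gcd(2,14) + gcd(6,2) + gcd(0,8) = 4+2+2+8 = 16.
By Pick's theorem I = A − B/2 + 1 = 76 − 16/2 + 1 = 69.

69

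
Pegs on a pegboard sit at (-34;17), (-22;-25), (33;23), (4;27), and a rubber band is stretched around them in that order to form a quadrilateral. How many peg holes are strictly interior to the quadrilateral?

1660

Using the shoelace formula, 2A = |((-34)·(-25) − (-22)·17) + ((-22)·23 − 33·(-25)) + (33·27 − 4·23) + (4·17 − (-34)·27)| = 3328, so the area is 1664.
The number of boundary lattice points is Σ gcd(|Δx|,|Δy|) = gcd(12,42) + gcd(55,48) + gcd(29,4) + gcd(38,10) = 6+1+1+2 = 10.
Pick's theorem gives I = A − B/2 + 1 = 1664 − 10/2 + 1 = 1660.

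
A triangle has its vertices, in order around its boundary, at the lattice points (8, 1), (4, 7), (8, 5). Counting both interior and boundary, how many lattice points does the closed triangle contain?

The shoelace formula gives twice the area as |[8·7 − 4·1] + [4·5 − 8·7] + [8·1 − 8·5]| = 16, so the area is 8.
The number of boundary lattice points is Σ gcd(|Δx|,|Δy|) = gcd(4,6) + gcd(4,2) + gcd(0,4) = 2+2+4 = 8.
Pick's theorem gives I = A − B/2 + 1 = 8 − 8/2 + 1 = 5, so the closed region contains I + B = 5 + 8 = 13 lattice points.

13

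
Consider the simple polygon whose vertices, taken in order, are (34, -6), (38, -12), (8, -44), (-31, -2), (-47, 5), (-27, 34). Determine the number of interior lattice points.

The shoelace formula gives twice the area as |[34·(-12) − 38·(-6)] + [38·(-44) − 8·(-12)] + [8·(-2) − (-31)·(-44)] + [(-31)·5 − (-47)·(-2)] + [(-47)·34 − (-27)·5] + [(-27)·(-6) − 34·34]| = 5842, so the area is 2921.
The number of boundary lattice points is Σ gcd(|Δx|,|Δy|) = gcd(4,6) + gcd(30,32) + gcd(39,42) + gcd(16,7) + gcd(20,29) + gcd(61,40) = 2+2+3+1+1+1 = 10.
By Pick's theorem A = I + B/2 − 1, so I = 2921 − 10/2 + 1 = 2917.

2917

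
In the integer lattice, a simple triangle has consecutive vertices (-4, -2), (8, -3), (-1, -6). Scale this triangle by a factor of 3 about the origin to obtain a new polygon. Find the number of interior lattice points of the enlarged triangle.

196

The shoelace formula gives twice the area as |[(-4)·(-3) − 8·(-2)] + [8·(-6) − (-1)·(-3)] + [(-1)·(-2) − (-4)·(-6)]| = 45, so the area is 22.5.
Summing gcd(|Δx|,|Δy|) over the edges gives the boundary count: gcd(12,1) + gcd(9,3) + gcd(3,4) = 1+3+1 = 5.
Scaling by 3 multiplies the area by 3² = 9 (so the new area is 202.5) and multiplies the boundary lattice-point count by 3, giving 15.
By Pick's theorem, the interior count of the dilated polygon is 202.5 − 15/2 + 1 = 196.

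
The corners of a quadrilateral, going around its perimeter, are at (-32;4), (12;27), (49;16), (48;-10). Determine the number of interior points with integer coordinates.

The shoelace formula gives twice the area as |((-32)·27 − 12·4) + (12·16 − 49·27) + (49·(-10) − 48·16) + (48·4 − (-32)·(-10))| = 3429, so the area is 1714.5.
Along each edge there are gcd(|Δx|,|Δy|)+1 lattice points, so counting each shared vertex once the boundary has gcd(44,23) + gcd(37,11) + gcd(1,26) + gcd(80,14) = 1+1+1+2 = 5.
By Pick's theorem A = I + B/2 − 1, so I = 1714.5 − 5/2 + 1 = 1713.

1713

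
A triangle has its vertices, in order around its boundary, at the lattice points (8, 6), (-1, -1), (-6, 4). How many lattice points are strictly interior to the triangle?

The shoelace formula gives twice the area as |(8·(-1) − (-1)·6) + ((-1)·4 − (-6)·(-1)) + ((-6)·6 − 8·4)| = 80, so the area is 40.
Summing gcd(|Δx|,|Δy|) over the edges gives the boundary count: gcd(9,7) + gcd(5,5) + gcd(14,2) = 1+5+2 = 8.
By Pick's theorem A = I + B/2 − 1, so I = 40 − 8/2 + 1 = 37.

37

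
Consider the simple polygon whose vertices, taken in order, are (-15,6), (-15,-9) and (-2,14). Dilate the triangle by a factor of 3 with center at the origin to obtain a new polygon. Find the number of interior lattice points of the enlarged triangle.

The shoelace formula gives twice the area as |[(-15)·(-9) − (-15)·6] + [(-15)·14 − (-2)·(-9)] + [(-2)·6 − (-15)·14]| = 195, so the area is 97.5.
Summing gcd(|Δx|,|Δy|) over the edges gives the boundary count: gcd(0,15) + gcd(13,23) + gcd(13,8) = 15+1+1 = 17.
Scaling by 3 multiplies the area by 3² = 9 (so the new area is 877.5) and multiplies the boundary lattice-point count by 3, giving 51.
By Pick's theorem, the interior count of the dilated polygon is 877.5 − 51/2 + 1 = 853.

853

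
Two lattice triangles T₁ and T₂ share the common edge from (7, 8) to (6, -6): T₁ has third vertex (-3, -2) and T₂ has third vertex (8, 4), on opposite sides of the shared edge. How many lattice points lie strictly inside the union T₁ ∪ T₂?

The union is the simple quadrilateral with vertices (7, 8), (-3, -2), (6, -6), (8, 4) in order.
The shoelace formula gives twice the area as |(7·(-2) − (-3)·8) + ((-3)·(-6) − 6·(-2)) + (6·4 − 8·(-6)) + (8·8 − 7·4)| = 148, so the area is 74.
Summing gcd(|Δx|,|Δy|) over the edges gives the boundary count: gcd(10,10) + gcd(9,4) + gcd(2,10) + gcd(1,4) = 10+1+2+1 = 14.
By Pick's theorem I = A − B/2 + 1 = 74 − 14/2 + 1 = 68.

68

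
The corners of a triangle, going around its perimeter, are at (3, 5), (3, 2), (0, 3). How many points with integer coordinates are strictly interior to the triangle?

Using the shoelace formula, 2A = |[3·2 − 3·5] + [3·3 − 0·2] + [0·5 − 3·3]| = 9, so the area is 4.5.
The number of boundary lattice points is Σ gcd(|Δx|,|Δy|) = gcd(0,3) + gcd(3,1) + gcd(3,2) = 3+1+1 = 5.
By Pick's theorem A = I + B/2 − 1, so I = 4.5 − 5/2 + 1 = 3.

3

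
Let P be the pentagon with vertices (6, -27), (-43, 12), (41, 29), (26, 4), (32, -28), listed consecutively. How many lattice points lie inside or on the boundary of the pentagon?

2491

The shoelace formula gives twice the area as |[6·12 − (-43)·(-27)] + [(-43)·29 − 41·12] + [41·4 − 26·29] + [26·(-28) − 32·4] + [32·(-27) − 6·(-28)]| = 4970, so the area is 2485.
Along each edge there are gcd(|Δx|,|Δy|)+1 lattice points, so counting each shared vertex once the boundary has gcd(49,39) + gcd(84,17) + gcd(15,25) + gcd(6,32) + gcd(26,1) = 1+1+5+2+1 = 10.
Pick's theorem gives I = A − B/2 + 1 = 2485 − 10/2 + 1 = 2481, so the closed region contains I + B = 2481 + 10 = 2491 lattice points.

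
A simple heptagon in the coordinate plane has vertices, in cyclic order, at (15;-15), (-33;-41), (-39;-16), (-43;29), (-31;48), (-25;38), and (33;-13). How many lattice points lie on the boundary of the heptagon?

Along each edge there are gcd(|Δx|,|Δy|)+1 lattice points, so counting each shared vertex once the boundary has gcd(48,26) + gcd(6,25) + gcd(4,45) + gcd(12,19) + gcd(6,10) + gcd(58,51) + gcd(18,2) = 2+1+1+1+2+1+2 = 10.

10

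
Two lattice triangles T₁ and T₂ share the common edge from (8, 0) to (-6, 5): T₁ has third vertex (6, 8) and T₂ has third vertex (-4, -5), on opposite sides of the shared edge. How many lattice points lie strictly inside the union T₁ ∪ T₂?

The union is the simple quadrilateral with vertices (8, 0), (6, 8), (-6, 5), (-4, -5) in order.
Using the shoelace formula, 2A = |[8·8 − 6·0] + [6·5 − (-6)·8] + [(-6)·(-5) − (-4)·5] + [(-4)·0 − 8·(-5)]| = 232, so the area is 116.
Summing gcd(|Δx|,|Δy|) over the edges gives the boundary count: gcd(2,8) + gcd(12,3) + gcd(2,10) + gcd(12,5) = 2+3+2+1 = 8.
By Pick's theorem I = A − B/2 + 1 = 116 − 8/2 + 1 = 113.

113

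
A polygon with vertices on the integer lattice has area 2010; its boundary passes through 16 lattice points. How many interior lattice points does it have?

2003

Pick's theorem A = I + B/2 − 1 rearranges to I = A − B/2 + 1 = 2010 − 16/2 + 1 = 2003.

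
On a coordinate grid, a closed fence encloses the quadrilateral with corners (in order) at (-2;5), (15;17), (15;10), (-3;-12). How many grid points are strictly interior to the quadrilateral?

197

The shoelace formula gives twice the area as |((-2)·17 − 15·5) + (15·10 − 15·17) + (15·(-12) − (-3)·10) + ((-3)·5 − (-2)·(-12))| = 403, so the area is 403/2.
Along each edge there are gcd(|Δx|,|Δy|)+1 lattice points, so counting each shared vertex once the boundary has gcd(17,12) + gcd(0,7) + gcd(18,22) + gcd(1,17) = 1+7+2+1 = 11.
By Pick's theorem A = I + B/2 − 1, so I = 403/2 − 11/2 + 1 = 197.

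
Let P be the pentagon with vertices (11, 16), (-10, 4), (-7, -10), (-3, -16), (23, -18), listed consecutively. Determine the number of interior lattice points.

By the shoelace formula, twice the signed area is |[11·4 − (-10)·16] + [(-10)·(-10) − (-7)·4] + [(-7)·(-16) − (-3)·(-10)] + [(-3)·(-18) − 23·(-16)] + [23·16 − 11·(-18)]| = 1402, so the area is 701.
Summing gcd(|Δx|,|Δy|) over the edges gives the boundary count: gcd(21,12) + gcd(3,14) + gcd(4,6) + gcd(26,2) + gcd(12,34) = 3+1+2+2+2 = 10.
Pick's theorem gives I = A − B/2 + 1 = 701 − 10/2 + 1 = 697.

697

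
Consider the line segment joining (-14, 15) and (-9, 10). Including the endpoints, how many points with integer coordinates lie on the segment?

The number of lattice points on a segment between lattice points is gcd(|Δx|,|Δy|) + 1 = gcd(5,5) + 1 = 5 + 1 = 6.

6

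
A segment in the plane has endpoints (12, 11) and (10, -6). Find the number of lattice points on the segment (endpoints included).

2

The number of lattice points on a segment between lattice points is gcd(|Δx|,|Δy|) + 1 = gcd(2,17) + 1 = 1 + 1 = 2.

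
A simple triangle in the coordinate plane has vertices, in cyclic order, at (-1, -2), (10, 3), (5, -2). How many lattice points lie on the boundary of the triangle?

The number of boundary lattice points is Σ gcd(|Δx|,|Δy|) = gcd(11,5) + gcd(5,5) + gcd(6,0) = 1+5+6 = 12.

12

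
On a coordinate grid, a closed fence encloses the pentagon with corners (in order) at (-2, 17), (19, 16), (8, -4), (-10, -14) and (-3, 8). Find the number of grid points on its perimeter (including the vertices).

6

Along each edge there are gcd(|Δx|,|Δy|)+1 lattice points, so counting each shared vertex once the boundary has gcd(21,1) + gcd(11,20) + gcd(18,10) + gcd(7,22) + gcd(1,9) = 1+1+2+1+1 = 6.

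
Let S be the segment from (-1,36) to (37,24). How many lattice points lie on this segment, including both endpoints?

The number of lattice points on a segment between lattice points is gcd(|Δx|,|Δy|) + 1 = gcd(38,12) + 1 = 2 + 1 = 3.

3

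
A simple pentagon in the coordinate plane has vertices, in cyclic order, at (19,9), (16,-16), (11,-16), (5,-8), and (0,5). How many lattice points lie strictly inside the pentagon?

By the shoelace formula, twice the signed area is |[19·(-16) − 16·9] + [16·(-16) − 11·(-16)] + [11·(-8) − 5·(-16)] + [5·5 − 0·(-8)] + [0·9 − 19·5]| = 606, so the area is 303.
Along each edge there are gcd(|Δx|,|Δy|)+1 lattice points, so counting each shared vertex once the boundary has gcd(3,25) + gcd(5,0) + gcd(6,8) + gcd(5,13) + gcd(19,4) = 1+5+2+1+1 = 10.
By Pick's theorem A = I + B/2 − 1, so I = 303 − 10/2 + 1 = 299.

299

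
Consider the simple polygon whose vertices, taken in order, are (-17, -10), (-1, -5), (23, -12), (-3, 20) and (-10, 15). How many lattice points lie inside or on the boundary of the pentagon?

The shoelace formula gives twice the area as |[(-17)·(-5) − (-1)·(-10)] + [(-1)·(-12) − 23·(-5)] + [23·20 − (-3)·(-12)] + [(-3)·15 − (-10)·20] + [(-10)·(-10) − (-17)·15]| = 1136, so the area is 568.
Along each edge there are gcd(|Δx|,|Δy|)+1 lattice points, so counting each shared vertex once the boundary has gcd(16,5) + gcd(24,7) + gcd(26,32) + gcd(7,5) + gcd(7,25) = 1+1+2+1+1 = 6.
Pick's theorem gives I = A − B/2 + 1 = 568 − 6/2 + 1 = 566, so the closed region contains I + B = 566 + 6 = 572 lattice points.

572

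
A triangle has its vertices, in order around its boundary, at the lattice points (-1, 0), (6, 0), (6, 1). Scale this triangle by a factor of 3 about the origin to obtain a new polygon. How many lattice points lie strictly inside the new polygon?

19

Using the shoelace formula, 2A = |[(-1)·0 − 6·0] + [6·1 − 6·0] + [6·0 − (-1)·1]| = 7, so the area is 3.5.
The number of boundary lattice points is Σ gcd(|Δx|,|Δy|) = gcd(7,0) + gcd(0,1) + gcd(7,1) = 7+1+1 = 9.
Scaling by 3 multiplies the area by 3² = 9 (so the new area is 31.5) and multiplies the boundary lattice-point count by 3, giving 27.
By Pick's theorem, the interior count of the dilated polygon is 31.5 − 27/2 + 1 = 19.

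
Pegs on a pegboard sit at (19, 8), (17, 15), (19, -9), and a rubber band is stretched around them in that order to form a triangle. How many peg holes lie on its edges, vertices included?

The number of boundary lattice points is Σ gcd(|Δx|,|Δy|) = gcd(2,7) + gcd(2,24) + gcd(0,17) = 1+2+17 = 20.

20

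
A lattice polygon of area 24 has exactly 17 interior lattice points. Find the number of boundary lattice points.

16

Pick's theorem gives A = I + B/2 − 1, so B = 2(A − I + 1) = 2(24 − 17 + 1) = 16.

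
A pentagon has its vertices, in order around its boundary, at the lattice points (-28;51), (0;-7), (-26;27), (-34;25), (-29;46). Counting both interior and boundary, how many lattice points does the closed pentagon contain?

379

Using the shoelace formula, 2A = |[(-28)·(-7) − 0·51] + [0·27 − (-26)·(-7)] + [(-26)·25 − (-34)·27] + [(-34)·46 − (-29)·25] + [(-29)·51 − (-28)·46]| = 748, so the area is 374.
Summing gcd(|Δx|,|Δy|) over the edges gives the boundary count: gcd(28,58) + gcd(26,34) + gcd(8,2) + gcd(5,21) + gcd(1,5) = 2+2+2+1+1 = 8.
Pick's theorem gives I = A − B/2 + 1 = 374 − 8/2 + 1 = 371, so the closed region contains I + B = 371 + 8 = 379 lattice points.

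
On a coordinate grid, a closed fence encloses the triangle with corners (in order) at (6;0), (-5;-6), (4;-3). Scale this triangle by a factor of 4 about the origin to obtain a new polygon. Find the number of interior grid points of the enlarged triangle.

159

By the shoelace formula, twice the signed area is |[6·(-6) − (-5)·0] + [(-5)·(-3) − 4·(-6)] + [4·0 − 6·(-3)]| = 21, so the area is 10.5.
Along each edge there are gcd(|Δx|,|Δy|)+1 lattice points, so counting each shared vertex once the boundary has gcd(11,6) + gcd(9,3) + gcd(2,3) = 1+3+1 = 5.
Scaling by 4 multiplies the area by 4² = 16 (so the new area is 168) and multiplies the boundary lattice-point count by 4, giving 20.
By Pick's theorem, the interior count of the dilated polygon is 168 − 20/2 + 1 = 159.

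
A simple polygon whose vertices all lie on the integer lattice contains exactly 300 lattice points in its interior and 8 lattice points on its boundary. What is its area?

Pick's theorem states A = I + B/2 − 1, so A = 300 + 8/2 − 1 = 303.

303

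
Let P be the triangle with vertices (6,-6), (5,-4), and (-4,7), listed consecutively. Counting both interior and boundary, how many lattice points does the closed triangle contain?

Using the shoelace formula, 2A = |[6·(-4) − 5·(-6)] + [5·7 − (-4)·(-4)] + [(-4)·(-6) − 6·7]| = 7, so the area is 3.5.
Summing gcd(|Δx|,|Δy|) over the edges gives the boundary count: gcd(1,2) + gcd(9,11) + gcd(10,13) = 1+1+1 = 3.
Pick's theorem gives I = A − B/2 + 1 = 3.5 − 3/2 + 1 = 3, so the closed region contains I + B = 3 + 3 = 6 lattice points.

6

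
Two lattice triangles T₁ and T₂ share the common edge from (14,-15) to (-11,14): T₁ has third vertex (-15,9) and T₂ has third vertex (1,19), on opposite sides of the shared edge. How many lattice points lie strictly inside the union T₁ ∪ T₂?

356

The union is the simple quadrilateral with vertices (14,-15), (-15,9), (-11,14), (1,19) in order.
By the shoelace formula, twice the signed area is |(14·9 − (-15)·(-15)) + ((-15)·14 − (-11)·9) + ((-11)·19 − 1·14) + (1·(-15) − 14·19)| = 714, so the area is 357.
The number of boundary lattice points is Σ gcd(|Δx|,|Δy|) = gcd(29,24) + gcd(4,5) + gcd(12,5) + gcd(13,34) = 1+1+1+1 = 4.
By Pick's theorem I = A − B/2 + 1 = 357 − 4/2 + 1 = 356.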